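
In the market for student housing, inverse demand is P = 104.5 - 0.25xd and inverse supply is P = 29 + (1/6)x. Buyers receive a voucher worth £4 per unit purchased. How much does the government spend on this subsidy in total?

Pre-subsidy: 104.5 - 0.25x = 29 + (1/6)x gives x* = 181.2 and P* = 59.2.
With the rebate, buyers effectively pay Pb = Ps − 4, where Ps is the price sellers receive.
On the curves, Pb = 104.5 - 0.25x and Ps = 29 + (1/6)x; the wedge Ps − Pb = 4 gives 29 + (1/6)x − (104.5 - 0.25x) = 4, so x' = 190.8.
Then Pb = 104.5 − 0.25·190.8 = 56.8 and Ps = 29 + (1/6)·190.8 = 60.8.
Government outlay = subsidy × quantity = 4 × 190.8 = 763.2.

Government cost = £763.2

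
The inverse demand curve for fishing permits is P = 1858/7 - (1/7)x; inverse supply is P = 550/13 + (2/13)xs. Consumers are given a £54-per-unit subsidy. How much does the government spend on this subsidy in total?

Government cost = £50436

Pre-subsidy: 1858/7 - (1/7)x = 550/13 + (2/13)x gives x* = 752 and P* = 158.
With the rebate, buyers effectively pay Pb = Ps − 54, where Ps is the price sellers receive.
On the curves, Pb = 1858/7 - (1/7)x and Ps = 550/13 + (2/13)x; the wedge Ps − Pb = 54 gives 550/13 + (2/13)x − (1858/7 - (1/7)x) = 54, so x' = 934.
Then Pb = 1858/7 − (1/7)·934 = 132 and Ps = 550/13 + (2/13)·934 = 186.
Government outlay = subsidy × quantity = 54 × 934 = 50436.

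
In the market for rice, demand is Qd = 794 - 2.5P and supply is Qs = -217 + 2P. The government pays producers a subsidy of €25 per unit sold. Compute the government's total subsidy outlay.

Government cost = 58525/9

Pre-subsidy: 794 - 2.5P = -217 + 2P gives P* = 674/3, Q* = 697/3.
With the subsidy, sellers receive Ps = Pb + 25 for each unit, where Pb is the price buyers pay.
Supply in terms of Pb becomes Qs = -217 + 2(Pb + 25) = -167 + 2Pb. Setting this equal to demand: 794 - 2.5Pb = -167 + 2Pb, so Pb = 1922/9.
Sellers receive Ps = 1922/9 + 25 = 2147/9; Q' = 794 − 2.5·(1922/9) = 2341/9.
Government outlay = subsidy × quantity = 25 × 2341/9 = 58525/9.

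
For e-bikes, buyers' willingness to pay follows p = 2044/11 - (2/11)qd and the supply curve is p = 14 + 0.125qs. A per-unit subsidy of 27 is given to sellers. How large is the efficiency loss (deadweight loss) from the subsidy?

Pre-subsidy: 2044/11 - (2/11)q = 14 + 0.125q gives q* = 560 and p* = 84.
With the subsidy, sellers receive ps = pb + 27 for each unit, where pb is the price buyers pay.
On the curves, pb = 2044/11 - (2/11)q and ps = 14 + 0.125q; the wedge ps − pb = 27 gives 14 + 0.125q − (2044/11 - (2/11)q) = 27, so q' = 648.
Then pb = 2044/11 − (2/11)·648 = 68 and ps = 14 + 0.125·648 = 95.
The subsidy expands output by 648 − 560 = 88 past the efficient level; on those units the gap between marginal cost and willingness to pay runs from 0 up to 27.
DWL = ½ × 27 × 88 = 1188.

Deadweight loss = 1188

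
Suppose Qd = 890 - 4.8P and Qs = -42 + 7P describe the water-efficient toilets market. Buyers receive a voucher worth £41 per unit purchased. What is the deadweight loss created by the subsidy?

Deadweight loss = 141204/59

Pre-subsidy: 890 - 4.8P = -42 + 7P gives P* = 4660/59, Q* = 30142/59.
With the rebate, buyers effectively pay Pb = Ps − 41, where Ps is the price sellers receive.
Demand in terms of Ps becomes Qd = 890 − 4.8(Ps − 41) = 1086.8 - 4.8Ps. Setting this equal to supply: 1086.8 - 4.8Ps = -42 + 7Ps, so Ps = 5644/59.
Buyers pay Pb = 5644/59 − 41 = 3225/59; Q' = -42 + 7·(5644/59) = 37030/59.
The subsidy expands output by 37030/59 − 30142/59 = 6888/59 past the efficient level; on those units the gap between marginal cost and willingness to pay runs from 0 up to 41.
DWL = ½ × 41 × 6888/59 = 141204/59.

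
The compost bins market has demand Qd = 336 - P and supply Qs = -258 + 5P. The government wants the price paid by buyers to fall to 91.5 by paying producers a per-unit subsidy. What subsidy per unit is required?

Required subsidy s = 9 per unit

At a buyer price of 91.5, quantity demanded is 336 − 1·91.5 = 244.5.
Sellers supply 244.5 only when they receive Ps with -258 + 5·Ps = 244.5, i.e. Ps = 100.5.
s = Ps − Pb = 100.5 − 91.5 = 9.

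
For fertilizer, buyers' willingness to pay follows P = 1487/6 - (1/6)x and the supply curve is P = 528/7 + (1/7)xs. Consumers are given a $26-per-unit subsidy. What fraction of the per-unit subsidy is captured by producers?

Pre-subsidy: 1487/6 - (1/6)x = 528/7 + (1/7)x gives x* = 557 and P* = 155.
With the rebate, buyers effectively pay Pb = Ps − 26, where Ps is the price sellers receive.
On the curves, Pb = 1487/6 - (1/6)x and Ps = 528/7 + (1/7)x; the wedge Ps − Pb = 26 gives 528/7 + (1/7)x − (1487/6 - (1/6)x) = 26, so x' = 641.
Then Pb = 1487/6 − (1/6)·641 = 141 and Ps = 528/7 + (1/7)·641 = 167.
Buyers' price falls by P* − Pb = 155 − 141 = 14; sellers' price rises by Ps − P* = 167 − 155 = 12.
So producers capture 12/26 = 6/13 of each unit of subsidy.

Producer share = 6/13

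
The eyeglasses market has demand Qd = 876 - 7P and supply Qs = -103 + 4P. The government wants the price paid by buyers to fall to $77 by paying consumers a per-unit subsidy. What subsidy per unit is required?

Required subsidy s = $33 per unit

At a buyer price of 77, quantity demanded is 876 − 7·77 = 337.
Sellers supply 337 only when they receive Ps with -103 + 4·Ps = 337, i.e. Ps = 110.
s = Ps − Pb = 110 − 77 = 33.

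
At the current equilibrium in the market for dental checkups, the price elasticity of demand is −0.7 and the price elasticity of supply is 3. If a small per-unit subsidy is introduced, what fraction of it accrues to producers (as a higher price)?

Producer share = 7/37

For a small subsidy around the equilibrium, the benefit split depends on the relative slopes, which at a point are proportional to the elasticities.
Buyer share = εs/(εs + |εd|) = 3/(3 + 0.7) = 30/37; seller share = |εd|/(εs + |εd|) = 7/37.
So producers capture 7/37 of the subsidy.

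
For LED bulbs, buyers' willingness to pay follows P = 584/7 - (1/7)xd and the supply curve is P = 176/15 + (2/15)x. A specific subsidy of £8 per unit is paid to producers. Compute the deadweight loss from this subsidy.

Pre-subsidy: 584/7 - (1/7)x = 176/15 + (2/15)x gives x* = 7528/29 and P* = 1344/29.
With the subsidy, sellers receive Ps = Pb + 8 for each unit, where Pb is the price buyers pay.
On the curves, Pb = 584/7 - (1/7)x and Ps = 176/15 + (2/15)x; the wedge Ps − Pb = 8 gives 176/15 + (2/15)x − (584/7 - (1/7)x) = 8, so x' = 8368/29.
Then Pb = 584/7 − (1/7)·(8368/29) = 1224/29 and Ps = 176/15 + (2/15)·(8368/29) = 1456/29.
The subsidy expands output by 8368/29 − 7528/29 = 840/29 past the efficient level; on those units the gap between marginal cost and willingness to pay runs from 0 up to 8.
DWL = ½ × 8 × 840/29 = 3360/29.

Deadweight loss = 3360/29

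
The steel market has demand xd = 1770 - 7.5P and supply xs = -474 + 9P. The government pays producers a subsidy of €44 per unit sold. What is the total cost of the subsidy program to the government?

Government cost = €40920

Pre-subsidy: 1770 - 7.5P = -474 + 9P gives P* = 136, x* = 750.
With the subsidy, sellers receive Ps = Pb + 44 for each unit, where Pb is the price buyers pay.
Supply in terms of Pb becomes xs = -474 + 9(Pb + 44) = -78 + 9Pb. Setting this equal to demand: 1770 - 7.5Pb = -78 + 9Pb, so Pb = 112.
Sellers receive Ps = 112 + 44 = 156; x' = 1770 − 7.5·112 = 930.
Government outlay = subsidy × quantity = 44 × 930 = 40920.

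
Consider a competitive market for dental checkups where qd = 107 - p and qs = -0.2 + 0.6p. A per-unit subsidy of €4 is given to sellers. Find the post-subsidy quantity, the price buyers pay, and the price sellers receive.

Pre-subsidy: 107 - p = -0.2 + 0.6p gives p* = 67, q* = 40.
With the subsidy, sellers receive ps = pb + 4 for each unit, where pb is the price buyers pay.
Supply in terms of pb becomes qs = -0.2 + 0.6(pb + 4) = 2.2 + 0.6pb. Setting this equal to demand: 107 - pb = 2.2 + 0.6pb, so pb = 65.5.
Sellers receive ps = 65.5 + 4 = 69.5; q' = 107 − 1·65.5 = 41.5.

q' = 41.5; buyers pay €65.5; sellers receive €69.5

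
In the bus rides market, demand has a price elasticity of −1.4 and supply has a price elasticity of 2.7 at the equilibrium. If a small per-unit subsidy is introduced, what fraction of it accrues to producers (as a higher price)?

For a small subsidy around the equilibrium, the benefit split depends on the relative slopes, which at a point are proportional to the elasticities.
Buyer share = εs/(εs + |εd|) = 2.7/(2.7 + 1.4) = 27/41; seller share = |εd|/(εs + |εd|) = 14/41.
So producers capture 14/41 of the subsidy.

Producer share = 14/41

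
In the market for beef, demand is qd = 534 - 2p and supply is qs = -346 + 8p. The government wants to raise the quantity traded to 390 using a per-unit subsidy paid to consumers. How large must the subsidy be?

At q = 390, invert demand for the buyer price: pb = (534 − 390)/2 = 72; invert supply for the seller price: ps = (390 − (-346))/8 = 92.
The subsidy must fill the gap: s = ps − pb = 92 − 72 = 20.

Required subsidy s = 20 per unit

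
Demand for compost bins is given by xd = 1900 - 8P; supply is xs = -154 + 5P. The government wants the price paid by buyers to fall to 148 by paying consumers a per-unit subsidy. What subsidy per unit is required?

Required subsidy s = 26 per unit

At a buyer price of 148, quantity demanded is 1900 − 8·148 = 716.
Sellers supply 716 only when they receive Ps with -154 + 5·Ps = 716, i.e. Ps = 174.
s = Ps − Pb = 174 − 148 = 26.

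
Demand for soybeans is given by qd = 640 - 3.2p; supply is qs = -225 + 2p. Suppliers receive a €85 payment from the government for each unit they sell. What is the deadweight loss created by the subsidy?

Pre-subsidy: 640 - 3.2p = -225 + 2p gives p* = 4325/26, q* = 1400/13.
With the subsidy, sellers receive ps = pb + 85 for each unit, where pb is the price buyers pay.
Supply in terms of pb becomes qs = -225 + 2(pb + 85) = -55 + 2pb. Setting this equal to demand: 640 - 3.2pb = -55 + 2pb, so pb = 3475/26.
Sellers receive ps = 3475/26 + 85 = 5685/26; q' = 640 − 3.2·(3475/26) = 2760/13.
The subsidy expands output by 2760/13 − 1400/13 = 1360/13 past the efficient level; on those units the gap between marginal cost and willingness to pay runs from 0 up to 85.
DWL = ½ × 85 × 1360/13 = 57800/13.

Deadweight loss = 57800/13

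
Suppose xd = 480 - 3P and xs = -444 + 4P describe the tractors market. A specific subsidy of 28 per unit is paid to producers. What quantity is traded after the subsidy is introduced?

x' = 132

Pre-subsidy: 480 - 3P = -444 + 4P gives P* = 132, x* = 84.
With the subsidy, sellers receive Ps = Pb + 28 for each unit, where Pb is the price buyers pay.
Supply in terms of Pb becomes xs = -444 + 4(Pb + 28) = -332 + 4Pb. Setting this equal to demand: 480 - 3Pb = -332 + 4Pb, so Pb = 116.
Sellers receive Ps = 116 + 28 = 144; x' = 480 − 3·116 = 132.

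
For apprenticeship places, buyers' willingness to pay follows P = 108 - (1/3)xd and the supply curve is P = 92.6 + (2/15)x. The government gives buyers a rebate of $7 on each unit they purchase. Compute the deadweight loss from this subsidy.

Pre-subsidy: 108 - (1/3)x = 92.6 + (2/15)x gives x* = 33 and P* = 97.
With the rebate, buyers effectively pay Pb = Ps − 7, where Ps is the price sellers receive.
On the curves, Pb = 108 - (1/3)x and Ps = 92.6 + (2/15)x; the wedge Ps − Pb = 7 gives 92.6 + (2/15)x − (108 - (1/3)x) = 7, so x' = 48.
Then Pb = 108 − (1/3)·48 = 92 and Ps = 92.6 + (2/15)·48 = 99.
The subsidy expands output by 48 − 33 = 15 past the efficient level; on those units the gap between marginal cost and willingness to pay runs from 0 up to 7.
DWL = ½ × 7 × 15 = 52.5.

Deadweight loss = $52.5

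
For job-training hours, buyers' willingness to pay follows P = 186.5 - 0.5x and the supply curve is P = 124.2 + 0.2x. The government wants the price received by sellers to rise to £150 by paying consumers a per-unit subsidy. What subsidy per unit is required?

Required subsidy s = £28 per unit

At a seller price of 150, quantity supplied is -621 + 5·150 = 129.
Buyers absorb 129 only when they pay Pb = 186.5 − 0.5·129 = 122.
s = Ps − Pb = 150 − 122 = 28.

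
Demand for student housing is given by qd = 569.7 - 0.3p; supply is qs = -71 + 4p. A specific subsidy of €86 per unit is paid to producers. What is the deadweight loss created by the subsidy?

Pre-subsidy: 569.7 - 0.3p = -71 + 4p gives p* = 149, q* = 525.
With the subsidy, sellers receive ps = pb + 86 for each unit, where pb is the price buyers pay.
Supply in terms of pb becomes qs = -71 + 4(pb + 86) = 273 + 4pb. Setting this equal to demand: 569.7 - 0.3pb = 273 + 4pb, so pb = 69.
Sellers receive ps = 69 + 86 = 155; q' = 569.7 − 0.3·69 = 549.
The subsidy expands output by 549 − 525 = 24 past the efficient level; on those units the gap between marginal cost and willingness to pay runs from 0 up to 86.
DWL = ½ × 86 × 24 = 1032.

Deadweight loss = €1032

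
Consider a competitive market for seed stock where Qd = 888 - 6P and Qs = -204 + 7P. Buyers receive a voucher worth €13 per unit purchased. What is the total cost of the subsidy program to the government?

Pre-subsidy: 888 - 6P = -204 + 7P gives P* = 84, Q* = 384.
With the rebate, buyers effectively pay Pb = Ps − 13, where Ps is the price sellers receive.
Demand in terms of Ps becomes Qd = 888 − 6(Ps − 13) = 966 - 6Ps. Setting this equal to supply: 966 - 6Ps = -204 + 7Ps, so Ps = 90.
Buyers pay Pb = 90 − 13 = 77; Q' = -204 + 7·90 = 426.
Government outlay = subsidy × quantity = 13 × 426 = 5538.

Government cost = €5538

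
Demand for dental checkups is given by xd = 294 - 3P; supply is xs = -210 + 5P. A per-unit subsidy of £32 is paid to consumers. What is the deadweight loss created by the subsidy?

Pre-subsidy: 294 - 3P = -210 + 5P gives P* = 63, x* = 105.
With the rebate, buyers effectively pay Pb = Ps − 32, where Ps is the price sellers receive.
Demand in terms of Ps becomes xd = 294 − 3(Ps − 32) = 390 - 3Ps. Setting this equal to supply: 390 - 3Ps = -210 + 5Ps, so Ps = 75.
Buyers pay Pb = 75 − 32 = 43; x' = -210 + 5·75 = 165.
The subsidy expands output by 165 − 105 = 60 past the efficient level; on those units the gap between marginal cost and willingness to pay runs from 0 up to 32.
DWL = ½ × 32 × 60 = 960.

Deadweight loss = £960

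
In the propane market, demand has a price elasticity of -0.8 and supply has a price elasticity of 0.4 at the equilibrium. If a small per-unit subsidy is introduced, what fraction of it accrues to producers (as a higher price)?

Producer share = 2/3

For a small subsidy around the equilibrium, the benefit split depends on the relative slopes, which at a point are proportional to the elasticities.
Buyer share = εs/(εs + |εd|) = 0.4/(0.4 + 0.8) = 1/3; seller share = |εd|/(εs + |εd|) = 2/3.
So producers capture 2/3 of the subsidy.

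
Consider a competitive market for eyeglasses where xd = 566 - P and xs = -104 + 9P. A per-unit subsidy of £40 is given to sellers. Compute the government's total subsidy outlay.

Pre-subsidy: 566 - P = -104 + 9P gives P* = 67, x* = 499.
With the subsidy, sellers receive Ps = Pb + 40 for each unit, where Pb is the price buyers pay.
Supply in terms of Pb becomes xs = -104 + 9(Pb + 40) = 256 + 9Pb. Setting this equal to demand: 566 - Pb = 256 + 9Pb, so Pb = 31.
Sellers receive Ps = 31 + 40 = 71; x' = 566 − 1·31 = 535.
Government outlay = subsidy × quantity = 40 × 535 = 21400.

Government cost = £21400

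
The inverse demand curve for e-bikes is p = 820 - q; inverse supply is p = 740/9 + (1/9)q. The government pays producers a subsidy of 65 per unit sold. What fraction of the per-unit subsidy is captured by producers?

Pre-subsidy: 820 - q = 740/9 + (1/9)q gives q* = 664 and p* = 156.
With the subsidy, sellers receive ps = pb + 65 for each unit, where pb is the price buyers pay.
On the curves, pb = 820 - q and ps = 740/9 + (1/9)q; the wedge ps − pb = 65 gives 740/9 + (1/9)q − (820 - q) = 65, so q' = 722.5.
Then pb = 820 − 1·722.5 = 97.5 and ps = 740/9 + (1/9)·722.5 = 162.5.
Buyers' price falls by p* − pb = 156 − 97.5 = 58.5; sellers' price rises by ps − p* = 162.5 − 156 = 6.5.
So producers capture 6.5/65 = 0.1 of each unit of subsidy.

Producer share = 0.1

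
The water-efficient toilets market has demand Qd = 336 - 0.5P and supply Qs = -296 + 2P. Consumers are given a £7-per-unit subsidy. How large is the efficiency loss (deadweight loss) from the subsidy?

Deadweight loss = £9.8

Pre-subsidy: 336 - 0.5P = -296 + 2P gives P* = 252.8, Q* = 209.6.
With the rebate, buyers effectively pay Pb = Ps − 7, where Ps is the price sellers receive.
Demand in terms of Ps becomes Qd = 336 − 0.5(Ps − 7) = 339.5 - 0.5Ps. Setting this equal to supply: 339.5 - 0.5Ps = -296 + 2Ps, so Ps = 254.2.
Buyers pay Pb = 254.2 − 7 = 247.2; Q' = -296 + 2·254.2 = 212.4.
The subsidy expands output by 212.4 − 209.6 = 2.8 past the efficient level; on those units the gap between marginal cost and willingness to pay runs from 0 up to 7.
DWL = ½ × 7 × 2.8 = 9.8.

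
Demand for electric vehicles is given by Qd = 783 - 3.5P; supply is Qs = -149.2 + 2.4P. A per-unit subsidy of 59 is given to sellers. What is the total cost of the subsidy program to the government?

Pre-subsidy: 783 - 3.5P = -149.2 + 2.4P gives P* = 158, Q* = 230.
With the subsidy, sellers receive Ps = Pb + 59 for each unit, where Pb is the price buyers pay.
Supply in terms of Pb becomes Qs = -149.2 + 2.4(Pb + 59) = -7.6 + 2.4Pb. Setting this equal to demand: 783 - 3.5Pb = -7.6 + 2.4Pb, so Pb = 134.
Sellers receive Ps = 134 + 59 = 193; Q' = 783 − 3.5·134 = 314.
Government outlay = subsidy × quantity = 59 × 314 = 18526.

Government cost = 18526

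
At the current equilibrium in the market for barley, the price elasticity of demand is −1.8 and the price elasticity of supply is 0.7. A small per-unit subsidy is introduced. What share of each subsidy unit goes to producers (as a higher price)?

For a small subsidy around the equilibrium, the benefit split depends on the relative slopes, which at a point are proportional to the elasticities.
Buyer share = εs/(εs + |εd|) = 0.7/(0.7 + 1.8) = 0.28; seller share = |εd|/(εs + |εd|) = 0.72.
So producers capture 0.72 of the subsidy.

Producer share = 0.72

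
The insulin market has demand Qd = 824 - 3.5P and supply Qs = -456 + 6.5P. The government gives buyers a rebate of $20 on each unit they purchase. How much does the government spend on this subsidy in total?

Pre-subsidy: 824 - 3.5P = -456 + 6.5P gives P* = 128, Q* = 376.
With the rebate, buyers effectively pay Pb = Ps − 20, where Ps is the price sellers receive.
Demand in terms of Ps becomes Qd = 824 − 3.5(Ps − 20) = 894 - 3.5Ps. Setting this equal to supply: 894 - 3.5Ps = -456 + 6.5Ps, so Ps = 135.
Buyers pay Pb = 135 − 20 = 115; Q' = -456 + 6.5·135 = 421.5.
Government outlay = subsidy × quantity = 20 × 421.5 = 8430.

Government cost = $8430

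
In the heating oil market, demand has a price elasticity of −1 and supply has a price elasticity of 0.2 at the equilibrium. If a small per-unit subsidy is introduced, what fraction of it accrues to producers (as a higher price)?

For a small subsidy around the equilibrium, the benefit split depends on the relative slopes, which at a point are proportional to the elasticities.
Buyer share = εs/(εs + |εd|) = 0.2/(0.2 + 1) = 1/6; seller share = |εd|/(εs + |εd|) = 5/6.
So producers capture 5/6 of the subsidy.

Producer share = 5/6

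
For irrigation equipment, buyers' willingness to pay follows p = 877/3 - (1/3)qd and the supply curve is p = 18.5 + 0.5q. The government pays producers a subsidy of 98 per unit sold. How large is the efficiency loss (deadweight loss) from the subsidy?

Pre-subsidy: 877/3 - (1/3)q = 18.5 + 0.5q gives q* = 328.6 and p* = 182.8.
With the subsidy, sellers receive ps = pb + 98 for each unit, where pb is the price buyers pay.
On the curves, pb = 877/3 - (1/3)q and ps = 18.5 + 0.5q; the wedge ps − pb = 98 gives 18.5 + 0.5q − (877/3 - (1/3)q) = 98, so q' = 446.2.
Then pb = 877/3 − (1/3)·446.2 = 143.6 and ps = 18.5 + 0.5·446.2 = 241.6.
The subsidy expands output by 446.2 − 328.6 = 117.6 past the efficient level; on those units the gap between marginal cost and willingness to pay runs from 0 up to 98.
DWL = ½ × 98 × 117.6 = 5762.4.

Deadweight loss = 5762.4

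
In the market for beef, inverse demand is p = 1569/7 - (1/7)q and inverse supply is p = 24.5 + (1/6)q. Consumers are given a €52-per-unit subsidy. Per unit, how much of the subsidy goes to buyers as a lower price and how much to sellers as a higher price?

Pre-subsidy: 1569/7 - (1/7)q = 24.5 + (1/6)q gives q* = 645 and p* = 132.
With the rebate, buyers effectively pay pb = ps − 52, where ps is the price sellers receive.
On the curves, pb = 1569/7 - (1/7)q and ps = 24.5 + (1/6)q; the wedge ps − pb = 52 gives 24.5 + (1/6)q − (1569/7 - (1/7)q) = 52, so q' = 813.
Then pb = 1569/7 − (1/7)·813 = 108 and ps = 24.5 + (1/6)·813 = 160.
Buyers' price falls by p* − pb = 132 − 108 = 24; sellers' price rises by ps − p* = 160 − 132 = 28.

Buyers gain €24 per unit; sellers gain €28 per unit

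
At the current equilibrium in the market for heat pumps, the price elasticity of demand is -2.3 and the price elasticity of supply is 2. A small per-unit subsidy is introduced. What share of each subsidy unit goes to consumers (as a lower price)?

For a small subsidy around the equilibrium, the benefit split depends on the relative slopes, which at a point are proportional to the elasticities.
Buyer share = εs/(εs + |εd|) = 2/(2 + 2.3) = 20/43; seller share = |εd|/(εs + |εd|) = 23/43.

Consumer share = 20/43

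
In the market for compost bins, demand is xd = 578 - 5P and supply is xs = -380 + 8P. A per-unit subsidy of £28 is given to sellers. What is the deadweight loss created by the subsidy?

Deadweight loss = 15680/13

Pre-subsidy: 578 - 5P = -380 + 8P gives P* = 958/13, x* = 2724/13.
With the subsidy, sellers receive Ps = Pb + 28 for each unit, where Pb is the price buyers pay.
Supply in terms of Pb becomes xs = -380 + 8(Pb + 28) = -156 + 8Pb. Setting this equal to demand: 578 - 5Pb = -156 + 8Pb, so Pb = 734/13.
Sellers receive Ps = 734/13 + 28 = 1098/13; x' = 578 − 5·(734/13) = 3844/13.
The subsidy expands output by 3844/13 − 2724/13 = 1120/13 past the efficient level; on those units the gap between marginal cost and willingness to pay runs from 0 up to 28.
DWL = ½ × 28 × 1120/13 = 15680/13.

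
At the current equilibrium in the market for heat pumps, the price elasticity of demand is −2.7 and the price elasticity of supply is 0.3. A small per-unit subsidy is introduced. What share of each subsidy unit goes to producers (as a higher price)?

Producer share = 0.9

For a small subsidy around the equilibrium, the benefit split depends on the relative slopes, which at a point are proportional to the elasticities.
Buyer share = εs/(εs + |εd|) = 0.3/(0.3 + 2.7) = 0.1; seller share = |εd|/(εs + |εd|) = 0.9.
So producers capture 0.9 of the subsidy.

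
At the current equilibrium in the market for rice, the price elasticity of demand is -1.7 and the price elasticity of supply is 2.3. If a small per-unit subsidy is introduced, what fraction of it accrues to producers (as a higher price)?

Producer share = 0.425

For a small subsidy around the equilibrium, the benefit split depends on the relative slopes, which at a point are proportional to the elasticities.
Buyer share = εs/(εs + |εd|) = 2.3/(2.3 + 1.7) = 0.575; seller share = |εd|/(εs + |εd|) = 0.425.
So producers capture 0.425 of the subsidy.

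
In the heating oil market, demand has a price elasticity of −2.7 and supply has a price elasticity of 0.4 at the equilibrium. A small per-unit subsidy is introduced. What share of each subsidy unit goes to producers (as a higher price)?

For a small subsidy around the equilibrium, the benefit split depends on the relative slopes, which at a point are proportional to the elasticities.
Buyer share = εs/(εs + |εd|) = 0.4/(0.4 + 2.7) = 4/31; seller share = |εd|/(εs + |εd|) = 27/31.
So producers capture 27/31 of the subsidy.

Producer share = 27/31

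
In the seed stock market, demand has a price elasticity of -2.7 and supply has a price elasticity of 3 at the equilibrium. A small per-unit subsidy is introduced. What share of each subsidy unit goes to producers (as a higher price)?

Producer share = 9/19

For a small subsidy around the equilibrium, the benefit split depends on the relative slopes, which at a point are proportional to the elasticities.
Buyer share = εs/(εs + |εd|) = 3/(3 + 2.7) = 10/19; seller share = |εd|/(εs + |εd|) = 9/19.
So producers capture 9/19 of the subsidy.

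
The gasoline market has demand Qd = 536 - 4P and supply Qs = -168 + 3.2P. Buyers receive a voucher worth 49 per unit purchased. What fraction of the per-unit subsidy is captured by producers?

Pre-subsidy: 536 - 4P = -168 + 3.2P gives P* = 880/9, Q* = 1304/9.
With the rebate, buyers effectively pay Pb = Ps − 49, where Ps is the price sellers receive.
Demand in terms of Ps becomes Qd = 536 − 4(Ps − 49) = 732 - 4Ps. Setting this equal to supply: 732 - 4Ps = -168 + 3.2Ps, so Ps = 125.
Buyers pay Pb = 125 − 49 = 76; Q' = -168 + 3.2·125 = 232.
Buyers' price falls by P* − Pb = 880/9 − 76 = 196/9; sellers' price rises by Ps − P* = 125 − 880/9 = 245/9.
So producers capture (245/9)/49 = 5/9 of each unit of subsidy.

Producer share = 5/9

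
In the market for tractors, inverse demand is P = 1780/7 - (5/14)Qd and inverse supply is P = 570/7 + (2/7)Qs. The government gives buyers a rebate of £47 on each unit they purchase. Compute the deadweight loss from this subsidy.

Deadweight loss = 15463/9

Pre-subsidy: 1780/7 - (5/14)Q = 570/7 + (2/7)Q gives Q* = 2420/9 and P* = 9970/63.
With the rebate, buyers effectively pay Pb = Ps − 47, where Ps is the price sellers receive.
On the curves, Pb = 1780/7 - (5/14)Q and Ps = 570/7 + (2/7)Q; the wedge Ps − Pb = 47 gives 570/7 + (2/7)Q − (1780/7 - (5/14)Q) = 47, so Q' = 342.
Then Pb = 1780/7 − (5/14)·342 = 925/7 and Ps = 570/7 + (2/7)·342 = 1254/7.
The subsidy expands output by 342 − 2420/9 = 658/9 past the efficient level; on those units the gap between marginal cost and willingness to pay runs from 0 up to 47.
DWL = ½ × 47 × 658/9 = 15463/9.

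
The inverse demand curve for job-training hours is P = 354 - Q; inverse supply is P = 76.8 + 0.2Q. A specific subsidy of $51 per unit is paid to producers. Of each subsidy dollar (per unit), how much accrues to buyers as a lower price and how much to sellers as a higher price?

Pre-subsidy: 354 - Q = 76.8 + 0.2Q gives Q* = 231 and P* = 123.
With the subsidy, sellers receive Ps = Pb + 51 for each unit, where Pb is the price buyers pay.
On the curves, Pb = 354 - Q and Ps = 76.8 + 0.2Q; the wedge Ps − Pb = 51 gives 76.8 + 0.2Q − (354 - Q) = 51, so Q' = 273.5.
Then Pb = 354 − 1·273.5 = 80.5 and Ps = 76.8 + 0.2·273.5 = 131.5.
Buyers' price falls by P* − Pb = 123 − 80.5 = 42.5; sellers' price rises by Ps − P* = 131.5 − 123 = 8.5.

Buyers gain $42.5 per unit; sellers gain $8.5 per unit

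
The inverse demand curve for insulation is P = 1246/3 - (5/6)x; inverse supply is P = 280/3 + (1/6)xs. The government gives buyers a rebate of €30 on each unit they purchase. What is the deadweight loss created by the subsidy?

Pre-subsidy: 1246/3 - (5/6)x = 280/3 + (1/6)x gives x* = 322 and P* = 147.
With the rebate, buyers effectively pay Pb = Ps − 30, where Ps is the price sellers receive.
On the curves, Pb = 1246/3 - (5/6)x and Ps = 280/3 + (1/6)x; the wedge Ps − Pb = 30 gives 280/3 + (1/6)x − (1246/3 - (5/6)x) = 30, so x' = 352.
Then Pb = 1246/3 − (5/6)·352 = 122 and Ps = 280/3 + (1/6)·352 = 152.
The subsidy expands output by 352 − 322 = 30 past the efficient level; on those units the gap between marginal cost and willingness to pay runs from 0 up to 30.
DWL = ½ × 30 × 30 = 450.

Deadweight loss = €450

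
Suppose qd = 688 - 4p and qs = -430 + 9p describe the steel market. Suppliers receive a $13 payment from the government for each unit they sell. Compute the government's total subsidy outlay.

Pre-subsidy: 688 - 4p = -430 + 9p gives p* = 86, q* = 344.
With the subsidy, sellers receive ps = pb + 13 for each unit, where pb is the price buyers pay.
Supply in terms of pb becomes qs = -430 + 9(pb + 13) = -313 + 9pb. Setting this equal to demand: 688 - 4pb = -313 + 9pb, so pb = 77.
Sellers receive ps = 77 + 13 = 90; q' = 688 − 4·77 = 380.
Government outlay = subsidy × quantity = 13 × 380 = 4940.

Government cost = $4940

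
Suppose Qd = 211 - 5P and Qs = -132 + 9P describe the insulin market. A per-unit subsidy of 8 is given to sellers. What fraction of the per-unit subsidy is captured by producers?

Producer share = 5/14

Pre-subsidy: 211 - 5P = -132 + 9P gives P* = 24.5, Q* = 88.5.
With the subsidy, sellers receive Ps = Pb + 8 for each unit, where Pb is the price buyers pay.
Supply in terms of Pb becomes Qs = -132 + 9(Pb + 8) = -60 + 9Pb. Setting this equal to demand: 211 - 5Pb = -60 + 9Pb, so Pb = 271/14.
Sellers receive Ps = 271/14 + 8 = 383/14; Q' = 211 − 5·(271/14) = 1599/14.
Buyers' price falls by P* − Pb = 24.5 − 271/14 = 36/7; sellers' price rises by Ps − P* = 383/14 − 24.5 = 20/7.
So producers capture (20/7)/8 = 5/14 of each unit of subsidy.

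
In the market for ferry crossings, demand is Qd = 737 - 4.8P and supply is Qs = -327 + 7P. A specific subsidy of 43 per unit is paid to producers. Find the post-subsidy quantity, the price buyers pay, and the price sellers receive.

Pre-subsidy: 737 - 4.8P = -327 + 7P gives P* = 5320/59, Q* = 17947/59.
With the subsidy, sellers receive Ps = Pb + 43 for each unit, where Pb is the price buyers pay.
Supply in terms of Pb becomes Qs = -327 + 7(Pb + 43) = -26 + 7Pb. Setting this equal to demand: 737 - 4.8Pb = -26 + 7Pb, so Pb = 3815/59.
Sellers receive Ps = 3815/59 + 43 = 6352/59; Q' = 737 − 4.8·(3815/59) = 25171/59.

Q' = 25171/59; buyers pay 3815/59; sellers receive 6352/59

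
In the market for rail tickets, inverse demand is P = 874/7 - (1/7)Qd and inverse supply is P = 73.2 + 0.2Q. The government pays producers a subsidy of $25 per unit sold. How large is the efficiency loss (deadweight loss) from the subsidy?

Pre-subsidy: 874/7 - (1/7)Q = 73.2 + 0.2Q gives Q* = 452/3 and P* = 310/3.
With the subsidy, sellers receive Ps = Pb + 25 for each unit, where Pb is the price buyers pay.
On the curves, Pb = 874/7 - (1/7)Q and Ps = 73.2 + 0.2Q; the wedge Ps − Pb = 25 gives 73.2 + 0.2Q − (874/7 - (1/7)Q) = 25, so Q' = 2683/12.
Then Pb = 874/7 − (1/7)·(2683/12) = 1115/12 and Ps = 73.2 + 0.2·(2683/12) = 1415/12.
The subsidy expands output by 2683/12 − 452/3 = 875/12 past the efficient level; on those units the gap between marginal cost and willingness to pay runs from 0 up to 25.
DWL = ½ × 25 × 875/12 = 21875/24.

Deadweight loss = 21875/24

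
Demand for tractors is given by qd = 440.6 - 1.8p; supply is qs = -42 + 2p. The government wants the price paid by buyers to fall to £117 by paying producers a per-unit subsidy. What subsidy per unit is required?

Required subsidy s = £19 per unit

At a buyer price of 117, quantity demanded is 440.6 − 1.8·117 = 230.
Sellers supply 230 only when they receive ps with -42 + 2·ps = 230, i.e. ps = 136.
s = ps − pb = 136 − 117 = 19.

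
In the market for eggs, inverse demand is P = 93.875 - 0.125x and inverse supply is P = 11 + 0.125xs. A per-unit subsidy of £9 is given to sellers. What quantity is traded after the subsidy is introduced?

x' = 367.5

Pre-subsidy: 93.875 - 0.125x = 11 + 0.125x gives x* = 331.5 and P* = 52.4375.
With the subsidy, sellers receive Ps = Pb + 9 for each unit, where Pb is the price buyers pay.
On the curves, Pb = 93.875 - 0.125x and Ps = 11 + 0.125x; the wedge Ps − Pb = 9 gives 11 + 0.125x − (93.875 - 0.125x) = 9, so x' = 367.5.
Then Pb = 93.875 − 0.125·367.5 = 47.9375 and Ps = 11 + 0.125·367.5 = 56.9375.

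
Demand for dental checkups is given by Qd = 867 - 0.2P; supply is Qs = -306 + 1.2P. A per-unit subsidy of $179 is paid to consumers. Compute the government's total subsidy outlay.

Government cost = 4574166/35

Pre-subsidy: 867 - 0.2P = -306 + 1.2P gives P* = 5865/7, Q* = 4896/7.
With the rebate, buyers effectively pay Pb = Ps − 179, where Ps is the price sellers receive.
Demand in terms of Ps becomes Qd = 867 − 0.2(Ps − 179) = 902.8 - 0.2Ps. Setting this equal to supply: 902.8 - 0.2Ps = -306 + 1.2Ps, so Ps = 6044/7.
Buyers pay Pb = 6044/7 − 179 = 4791/7; Q' = -306 + 1.2·(6044/7) = 25554/35.
Government outlay = subsidy × quantity = 179 × 25554/35 = 4574166/35.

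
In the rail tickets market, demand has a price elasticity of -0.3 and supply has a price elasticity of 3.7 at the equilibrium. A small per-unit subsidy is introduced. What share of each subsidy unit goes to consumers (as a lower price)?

For a small subsidy around the equilibrium, the benefit split depends on the relative slopes, which at a point are proportional to the elasticities.
Buyer share = εs/(εs + |εd|) = 3.7/(3.7 + 0.3) = 0.925; seller share = |εd|/(εs + |εd|) = 0.075.

Consumer share = 0.925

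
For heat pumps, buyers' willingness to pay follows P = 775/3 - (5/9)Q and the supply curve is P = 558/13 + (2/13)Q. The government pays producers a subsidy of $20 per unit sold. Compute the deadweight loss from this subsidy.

Deadweight loss = 23400/83

Pre-subsidy: 775/3 - (5/9)Q = 558/13 + (2/13)Q gives Q* = 25203/83 and P* = 7440/83.
With the subsidy, sellers receive Ps = Pb + 20 for each unit, where Pb is the price buyers pay.
On the curves, Pb = 775/3 - (5/9)Q and Ps = 558/13 + (2/13)Q; the wedge Ps − Pb = 20 gives 558/13 + (2/13)Q − (775/3 - (5/9)Q) = 20, so Q' = 27543/83.
Then Pb = 775/3 − (5/9)·(27543/83) = 6140/83 and Ps = 558/13 + (2/13)·(27543/83) = 7800/83.
The subsidy expands output by 27543/83 − 25203/83 = 2340/83 past the efficient level; on those units the gap between marginal cost and willingness to pay runs from 0 up to 20.
DWL = ½ × 20 × 2340/83 = 23400/83.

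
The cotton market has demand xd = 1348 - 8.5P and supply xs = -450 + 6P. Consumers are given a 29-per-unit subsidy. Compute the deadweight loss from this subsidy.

Deadweight loss = 1479

Pre-subsidy: 1348 - 8.5P = -450 + 6P gives P* = 124, x* = 294.
With the rebate, buyers effectively pay Pb = Ps − 29, where Ps is the price sellers receive.
Demand in terms of Ps becomes xd = 1348 − 8.5(Ps − 29) = 1594.5 - 8.5Ps. Setting this equal to supply: 1594.5 - 8.5Ps = -450 + 6Ps, so Ps = 141.
Buyers pay Pb = 141 − 29 = 112; x' = -450 + 6·141 = 396.
The subsidy expands output by 396 − 294 = 102 past the efficient level; on those units the gap between marginal cost and willingness to pay runs from 0 up to 29.
DWL = ½ × 29 × 102 = 1479.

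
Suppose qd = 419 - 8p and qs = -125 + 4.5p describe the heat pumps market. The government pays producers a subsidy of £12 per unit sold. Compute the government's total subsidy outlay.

Government cost = £1264.8

Pre-subsidy: 419 - 8p = -125 + 4.5p gives p* = 43.52, q* = 70.84.
With the subsidy, sellers receive ps = pb + 12 for each unit, where pb is the price buyers pay.
Supply in terms of pb becomes qs = -125 + 4.5(pb + 12) = -71 + 4.5pb. Setting this equal to demand: 419 - 8pb = -71 + 4.5pb, so pb = 39.2.
Sellers receive ps = 39.2 + 12 = 51.2; q' = 419 − 8·39.2 = 105.4.
Government outlay = subsidy × quantity = 12 × 105.4 = 1264.8.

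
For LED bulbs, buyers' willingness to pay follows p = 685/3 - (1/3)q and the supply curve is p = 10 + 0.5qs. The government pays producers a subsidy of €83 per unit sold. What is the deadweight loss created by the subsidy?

Deadweight loss = €4133.4

Pre-subsidy: 685/3 - (1/3)q = 10 + 0.5q gives q* = 262 and p* = 141.
With the subsidy, sellers receive ps = pb + 83 for each unit, where pb is the price buyers pay.
On the curves, pb = 685/3 - (1/3)q and ps = 10 + 0.5q; the wedge ps − pb = 83 gives 10 + 0.5q − (685/3 - (1/3)q) = 83, so q' = 361.6.
Then pb = 685/3 − (1/3)·361.6 = 107.8 and ps = 10 + 0.5·361.6 = 190.8.
The subsidy expands output by 361.6 − 262 = 99.6 past the efficient level; on those units the gap between marginal cost and willingness to pay runs from 0 up to 83.
DWL = ½ × 83 × 99.6 = 4133.4.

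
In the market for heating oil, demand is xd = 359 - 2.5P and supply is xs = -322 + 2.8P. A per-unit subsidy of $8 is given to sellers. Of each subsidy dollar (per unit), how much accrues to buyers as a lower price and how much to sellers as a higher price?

Buyers gain 224/53 per unit; sellers gain 200/53 per unit

Pre-subsidy: 359 - 2.5P = -322 + 2.8P gives P* = 6810/53, x* = 2002/53.
With the subsidy, sellers receive Ps = Pb + 8 for each unit, where Pb is the price buyers pay.
Supply in terms of Pb becomes xs = -322 + 2.8(Pb + 8) = -299.6 + 2.8Pb. Setting this equal to demand: 359 - 2.5Pb = -299.6 + 2.8Pb, so Pb = 6586/53.
Sellers receive Ps = 6586/53 + 8 = 7010/53; x' = 359 − 2.5·(6586/53) = 2562/53.
Buyers' price falls by P* − Pb = 6810/53 − 6586/53 = 224/53; sellers' price rises by Ps − P* = 7010/53 − 6810/53 = 200/53.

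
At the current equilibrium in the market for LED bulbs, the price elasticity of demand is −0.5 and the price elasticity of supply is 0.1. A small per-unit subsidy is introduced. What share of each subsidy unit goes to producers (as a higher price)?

Producer share = 5/6

For a small subsidy around the equilibrium, the benefit split depends on the relative slopes, which at a point are proportional to the elasticities.
Buyer share = εs/(εs + |εd|) = 0.1/(0.1 + 0.5) = 1/6; seller share = |εd|/(εs + |εd|) = 5/6.
So producers capture 5/6 of the subsidy.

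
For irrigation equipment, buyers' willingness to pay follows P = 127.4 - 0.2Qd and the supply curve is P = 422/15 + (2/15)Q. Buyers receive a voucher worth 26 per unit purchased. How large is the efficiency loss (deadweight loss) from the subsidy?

Deadweight loss = 1014

Pre-subsidy: 127.4 - 0.2Q = 422/15 + (2/15)Q gives Q* = 297.8 and P* = 67.84.
With the rebate, buyers effectively pay Pb = Ps − 26, where Ps is the price sellers receive.
On the curves, Pb = 127.4 - 0.2Q and Ps = 422/15 + (2/15)Q; the wedge Ps − Pb = 26 gives 422/15 + (2/15)Q − (127.4 - 0.2Q) = 26, so Q' = 375.8.
Then Pb = 127.4 − 0.2·375.8 = 52.24 and Ps = 422/15 + (2/15)·375.8 = 78.24.
The subsidy expands output by 375.8 − 297.8 = 78 past the efficient level; on those units the gap between marginal cost and willingness to pay runs from 0 up to 26.
DWL = ½ × 26 × 78 = 1014.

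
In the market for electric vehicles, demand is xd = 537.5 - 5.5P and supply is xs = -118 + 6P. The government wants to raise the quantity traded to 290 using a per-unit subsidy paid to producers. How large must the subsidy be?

Required subsidy s = 23 per unit

At x = 290, invert demand for the buyer price: Pb = (537.5 − 290)/5.5 = 45; invert supply for the seller price: Ps = (290 − (-118))/6 = 68.
The subsidy must fill the gap: s = Ps − Pb = 68 − 45 = 23.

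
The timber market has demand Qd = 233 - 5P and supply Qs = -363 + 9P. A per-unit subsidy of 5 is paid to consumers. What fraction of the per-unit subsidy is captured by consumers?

Pre-subsidy: 233 - 5P = -363 + 9P gives P* = 298/7, Q* = 141/7.
With the rebate, buyers effectively pay Pb = Ps − 5, where Ps is the price sellers receive.
Demand in terms of Ps becomes Qd = 233 − 5(Ps − 5) = 258 - 5Ps. Setting this equal to supply: 258 - 5Ps = -363 + 9Ps, so Ps = 621/14.
Buyers pay Pb = 621/14 − 5 = 551/14; Q' = -363 + 9·(621/14) = 507/14.
Buyers' price falls by P* − Pb = 298/7 − 551/14 = 45/14; sellers' price rises by Ps − P* = 621/14 − 298/7 = 25/14.
So consumers capture (45/14)/5 = 9/14 of each unit of subsidy.

Consumer share = 9/14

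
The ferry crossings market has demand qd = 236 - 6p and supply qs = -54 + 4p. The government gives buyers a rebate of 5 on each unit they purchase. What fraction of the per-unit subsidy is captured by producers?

Pre-subsidy: 236 - 6p = -54 + 4p gives p* = 29, q* = 62.
With the rebate, buyers effectively pay pb = ps − 5, where ps is the price sellers receive.
Demand in terms of ps becomes qd = 236 − 6(ps − 5) = 266 - 6ps. Setting this equal to supply: 266 - 6ps = -54 + 4ps, so ps = 32.
Buyers pay pb = 32 − 5 = 27; q' = -54 + 4·32 = 74.
Buyers' price falls by p* − pb = 29 − 27 = 2; sellers' price rises by ps − p* = 32 − 29 = 3.
So producers capture 3/5 = 0.6 of each unit of subsidy.

Producer share = 0.6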